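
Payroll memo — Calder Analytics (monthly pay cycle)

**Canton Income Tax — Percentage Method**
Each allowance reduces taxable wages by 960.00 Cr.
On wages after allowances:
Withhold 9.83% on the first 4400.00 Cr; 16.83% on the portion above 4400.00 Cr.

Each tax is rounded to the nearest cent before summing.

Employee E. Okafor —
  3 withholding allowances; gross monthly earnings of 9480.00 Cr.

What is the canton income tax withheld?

Canton Income Tax: taxable = 9480.00 Cr − 3×960.00 Cr = 6600.00 Cr
  432.52 Cr + 16.83% × (6600.00 Cr − 4400.00 Cr) = 432.52 Cr + 16.83% × 2200.00 Cr = 802.78 Cr

802.78 Cr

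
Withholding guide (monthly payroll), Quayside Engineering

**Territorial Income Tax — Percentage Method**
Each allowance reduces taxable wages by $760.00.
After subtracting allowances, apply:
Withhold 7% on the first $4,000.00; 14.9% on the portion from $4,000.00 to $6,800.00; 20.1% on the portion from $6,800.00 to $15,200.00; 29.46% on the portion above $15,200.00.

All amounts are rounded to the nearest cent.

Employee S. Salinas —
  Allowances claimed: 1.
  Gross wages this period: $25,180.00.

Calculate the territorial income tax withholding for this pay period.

Territorial Income Tax: taxable = $25,180.00 − 1×$760.00 = $24,420.00
  $2,385.60 + 29.46% × ($24,420.00 − $15,200.00) = $2,385.60 + 29.46% × $9,220.00 = $5,101.81

$5,101.81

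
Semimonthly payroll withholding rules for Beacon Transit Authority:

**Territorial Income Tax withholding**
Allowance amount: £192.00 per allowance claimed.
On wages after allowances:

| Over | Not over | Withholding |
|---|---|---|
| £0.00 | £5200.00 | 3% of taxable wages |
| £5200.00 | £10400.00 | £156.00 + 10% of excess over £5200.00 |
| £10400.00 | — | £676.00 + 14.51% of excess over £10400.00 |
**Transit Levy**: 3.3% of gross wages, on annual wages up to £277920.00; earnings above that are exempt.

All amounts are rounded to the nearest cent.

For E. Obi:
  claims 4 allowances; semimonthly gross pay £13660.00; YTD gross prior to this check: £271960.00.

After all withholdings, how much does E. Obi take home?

£12425.73

Territorial Income Tax: taxable = £13660.00 − 4×£192.00 = £12892.00
  £676.00 + 14.51% × (£12892.00 − £10400.00) = £676.00 + 14.51% × £2492.00 = £1037.59
Transit Levy: cap £277920.00 − YTD £271960.00 = £5960.00 subject; 3.3% × £5960.00 = £196.68
Total withheld: £1037.59 + £196.68 = £1234.27
Net pay: £13660.00 − £1234.27 = £12425.73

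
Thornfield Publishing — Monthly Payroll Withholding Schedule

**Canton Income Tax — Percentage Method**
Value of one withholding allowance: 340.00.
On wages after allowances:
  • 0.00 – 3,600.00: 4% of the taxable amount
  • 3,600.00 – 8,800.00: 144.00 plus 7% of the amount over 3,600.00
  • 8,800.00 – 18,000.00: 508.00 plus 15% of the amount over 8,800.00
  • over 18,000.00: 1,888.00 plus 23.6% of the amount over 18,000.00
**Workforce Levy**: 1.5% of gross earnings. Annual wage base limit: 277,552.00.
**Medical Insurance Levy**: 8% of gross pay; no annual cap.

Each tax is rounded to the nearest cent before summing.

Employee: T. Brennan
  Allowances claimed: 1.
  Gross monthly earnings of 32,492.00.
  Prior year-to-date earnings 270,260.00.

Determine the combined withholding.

7,936.61

Canton Income Tax: taxable = 32,492.00 − 1×340.00 = 32,152.00
  1,888.00 + 23.6% × (32,152.00 − 18,000.00) = 1,888.00 + 23.6% × 14,152.00 = 5,227.87
Workforce Levy: cap 277,552.00 − YTD 270,260.00 = 7,292.00 subject; 1.5% × 7,292.00 = 109.38
Medical Insurance Levy: 8% × 32,492.00 = 2,599.36
Total: 5,227.87 + 109.38 + 2,599.36 = 7,936.61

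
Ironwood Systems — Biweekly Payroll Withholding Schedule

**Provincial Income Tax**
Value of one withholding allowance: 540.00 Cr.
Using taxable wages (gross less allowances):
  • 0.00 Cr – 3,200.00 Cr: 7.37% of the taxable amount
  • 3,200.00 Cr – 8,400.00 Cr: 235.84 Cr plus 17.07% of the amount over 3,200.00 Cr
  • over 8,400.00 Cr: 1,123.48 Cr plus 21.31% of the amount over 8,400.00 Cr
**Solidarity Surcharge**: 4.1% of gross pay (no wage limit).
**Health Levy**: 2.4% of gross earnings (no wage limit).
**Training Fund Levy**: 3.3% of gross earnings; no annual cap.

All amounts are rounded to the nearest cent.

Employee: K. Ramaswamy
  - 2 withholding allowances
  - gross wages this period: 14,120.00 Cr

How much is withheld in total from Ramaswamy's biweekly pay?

Provincial Income Tax: taxable = 14,120.00 Cr − 2×540.00 Cr = 13,040.00 Cr
  1,123.48 Cr + 21.31% × (13,040.00 Cr − 8,400.00 Cr) = 1,123.48 Cr + 21.31% × 4,640.00 Cr = 2,112.26 Cr
Solidarity Surcharge: 4.1% × 14,120.00 Cr = 578.92 Cr
Health Levy: 2.4% × 14,120.00 Cr = 338.88 Cr
Training Fund Levy: 3.3% × 14,120.00 Cr = 465.96 Cr
Total: 2,112.26 Cr + 578.92 Cr + 338.88 Cr + 465.96 Cr = 3,496.02 Cr

3,496.02 Cr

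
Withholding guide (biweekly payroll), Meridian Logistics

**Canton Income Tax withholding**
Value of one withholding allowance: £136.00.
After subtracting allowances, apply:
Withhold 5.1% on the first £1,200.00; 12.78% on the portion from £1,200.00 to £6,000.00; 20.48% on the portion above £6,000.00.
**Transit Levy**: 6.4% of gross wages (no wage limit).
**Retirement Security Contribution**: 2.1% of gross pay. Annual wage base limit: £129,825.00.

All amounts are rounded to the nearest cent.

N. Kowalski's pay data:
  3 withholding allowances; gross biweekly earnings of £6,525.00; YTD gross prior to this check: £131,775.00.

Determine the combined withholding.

£1,116.20

Canton Income Tax: taxable = £6,525.00 − 3×£136.00 = £6,117.00
  £674.64 + 20.48% × (£6,117.00 − £6,000.00) = £674.64 + 20.48% × £117.00 = £698.60
Transit Levy: 6.4% × £6,525.00 = £417.60
Retirement Security Contribution: YTD £131,775.00 ≥ cap £129,825.00 → £0.00
Total: £698.60 + £417.60 + £0.00 = £1,116.20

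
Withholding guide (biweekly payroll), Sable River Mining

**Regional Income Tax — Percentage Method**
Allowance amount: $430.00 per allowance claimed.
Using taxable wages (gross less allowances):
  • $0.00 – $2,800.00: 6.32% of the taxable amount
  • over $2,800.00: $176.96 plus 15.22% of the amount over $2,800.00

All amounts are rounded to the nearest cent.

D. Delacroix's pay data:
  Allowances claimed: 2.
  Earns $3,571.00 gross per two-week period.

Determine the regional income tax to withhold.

$171.34

Regional Income Tax: taxable = $3,571.00 − 2×$430.00 = $2,711.00
  6.32% × $2,711.00 = $171.34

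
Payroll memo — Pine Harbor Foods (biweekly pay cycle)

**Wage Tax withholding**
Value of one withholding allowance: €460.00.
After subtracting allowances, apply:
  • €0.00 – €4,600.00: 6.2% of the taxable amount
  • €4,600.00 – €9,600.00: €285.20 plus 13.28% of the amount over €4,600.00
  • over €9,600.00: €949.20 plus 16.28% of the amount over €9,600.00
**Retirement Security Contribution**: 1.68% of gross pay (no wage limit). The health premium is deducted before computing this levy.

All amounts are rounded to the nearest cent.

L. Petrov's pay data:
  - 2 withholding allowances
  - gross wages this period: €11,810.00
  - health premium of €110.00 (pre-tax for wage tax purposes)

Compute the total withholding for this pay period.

€1,337.86

Wage Tax: taxable = €11,810.00 − €110.00 − 2×€460.00 = €10,780.00
  €949.20 + 16.28% × (€10,780.00 − €9,600.00) = €949.20 + 16.28% × €1,180.00 = €1,141.30
Retirement Security Contribution: 1.68% × €11,700.00 = €196.56
Total: €1,141.30 + €196.56 = €1,337.86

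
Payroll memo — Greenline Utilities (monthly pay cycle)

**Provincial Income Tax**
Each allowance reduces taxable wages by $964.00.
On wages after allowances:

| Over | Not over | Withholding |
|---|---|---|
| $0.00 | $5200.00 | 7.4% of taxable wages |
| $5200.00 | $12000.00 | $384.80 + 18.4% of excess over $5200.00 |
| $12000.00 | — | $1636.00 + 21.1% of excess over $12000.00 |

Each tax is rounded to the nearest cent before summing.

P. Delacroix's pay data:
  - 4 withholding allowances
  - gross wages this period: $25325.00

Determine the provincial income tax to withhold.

Provincial Income Tax: taxable = $25325.00 − 4×$964.00 = $21469.00
  $1636.00 + 21.1% × ($21469.00 − $12000.00) = $1636.00 + 21.1% × $9469.00 = $3633.96

$3633.96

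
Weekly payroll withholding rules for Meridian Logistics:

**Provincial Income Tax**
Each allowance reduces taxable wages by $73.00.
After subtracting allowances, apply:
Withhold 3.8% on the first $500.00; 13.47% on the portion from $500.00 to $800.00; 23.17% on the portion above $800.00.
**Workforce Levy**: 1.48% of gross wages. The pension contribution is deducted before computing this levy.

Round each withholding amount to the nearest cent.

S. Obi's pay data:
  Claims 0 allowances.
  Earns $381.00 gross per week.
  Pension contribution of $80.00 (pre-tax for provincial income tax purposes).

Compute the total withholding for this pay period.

$15.89

Provincial Income Tax: taxable = $381.00 − $80.00 = $301.00
  3.8% × $301.00 = $11.44
Workforce Levy: 1.48% × $301.00 = $4.45
Total: $11.44 + $4.45 = $15.89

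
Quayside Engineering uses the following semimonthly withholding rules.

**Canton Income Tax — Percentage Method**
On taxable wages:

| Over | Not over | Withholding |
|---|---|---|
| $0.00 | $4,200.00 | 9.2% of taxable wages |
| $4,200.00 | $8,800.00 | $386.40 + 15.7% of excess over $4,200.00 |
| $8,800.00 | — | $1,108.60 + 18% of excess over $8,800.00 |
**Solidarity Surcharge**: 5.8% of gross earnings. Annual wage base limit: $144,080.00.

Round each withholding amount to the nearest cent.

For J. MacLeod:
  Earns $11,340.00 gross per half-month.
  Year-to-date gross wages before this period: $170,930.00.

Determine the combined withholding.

$1,565.80

Canton Income Tax: taxable = $11,340.00
  $1,108.60 + 18% × ($11,340.00 − $8,800.00) = $1,108.60 + 18% × $2,540.00 = $1,565.80
Solidarity Surcharge: YTD $170,930.00 ≥ cap $144,080.00 → $0.00
Total: $1,565.80 + $0.00 = $1,565.80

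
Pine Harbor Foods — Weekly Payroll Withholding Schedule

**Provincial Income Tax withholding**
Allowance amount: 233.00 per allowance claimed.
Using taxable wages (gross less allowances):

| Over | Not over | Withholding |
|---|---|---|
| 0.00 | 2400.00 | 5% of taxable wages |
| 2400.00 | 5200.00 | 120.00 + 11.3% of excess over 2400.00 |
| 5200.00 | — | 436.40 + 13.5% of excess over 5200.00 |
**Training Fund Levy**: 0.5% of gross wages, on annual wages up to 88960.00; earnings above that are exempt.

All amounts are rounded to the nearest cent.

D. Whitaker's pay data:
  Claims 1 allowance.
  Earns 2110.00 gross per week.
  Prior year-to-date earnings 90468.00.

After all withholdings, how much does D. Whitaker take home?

2016.15

Provincial Income Tax: taxable = 2110.00 − 1×233.00 = 1877.00
  5% × 1877.00 = 93.85
Training Fund Levy: YTD 90468.00 ≥ cap 88960.00 → 0.00
Total withheld: 93.85 + 0.00 = 93.85
Net pay: 2110.00 − 93.85 = 2016.15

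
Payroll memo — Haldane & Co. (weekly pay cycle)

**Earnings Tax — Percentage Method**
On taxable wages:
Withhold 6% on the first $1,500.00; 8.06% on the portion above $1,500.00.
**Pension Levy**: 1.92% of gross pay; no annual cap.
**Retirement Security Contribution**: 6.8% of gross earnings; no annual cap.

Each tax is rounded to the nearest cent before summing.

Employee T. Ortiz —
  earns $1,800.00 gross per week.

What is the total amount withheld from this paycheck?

$271.14

Earnings Tax: taxable = $1,800.00
  $90.00 + 8.06% × ($1,800.00 − $1,500.00) = $90.00 + 8.06% × $300.00 = $114.18
Pension Levy: 1.92% × $1,800.00 = $34.56
Retirement Security Contribution: 6.8% × $1,800.00 = $122.40
Total: $114.18 + $34.56 + $122.40 = $271.14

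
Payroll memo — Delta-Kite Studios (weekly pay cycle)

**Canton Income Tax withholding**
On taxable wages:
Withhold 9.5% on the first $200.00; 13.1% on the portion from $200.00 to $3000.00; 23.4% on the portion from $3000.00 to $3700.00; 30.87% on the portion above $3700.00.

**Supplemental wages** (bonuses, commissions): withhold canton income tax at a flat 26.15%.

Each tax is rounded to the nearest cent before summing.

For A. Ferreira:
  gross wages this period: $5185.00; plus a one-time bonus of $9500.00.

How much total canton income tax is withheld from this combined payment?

$3492.27

Canton Income Tax: taxable = $5185.00
  $549.60 + 30.87% × ($5185.00 − $3700.00) = $549.60 + 30.87% × $1485.00 = $1008.02
Supplemental (26.15% flat on bonus): 26.15% × $9500.00 = $2484.25
Total canton income tax: $1008.02 + $2484.25 = $3492.27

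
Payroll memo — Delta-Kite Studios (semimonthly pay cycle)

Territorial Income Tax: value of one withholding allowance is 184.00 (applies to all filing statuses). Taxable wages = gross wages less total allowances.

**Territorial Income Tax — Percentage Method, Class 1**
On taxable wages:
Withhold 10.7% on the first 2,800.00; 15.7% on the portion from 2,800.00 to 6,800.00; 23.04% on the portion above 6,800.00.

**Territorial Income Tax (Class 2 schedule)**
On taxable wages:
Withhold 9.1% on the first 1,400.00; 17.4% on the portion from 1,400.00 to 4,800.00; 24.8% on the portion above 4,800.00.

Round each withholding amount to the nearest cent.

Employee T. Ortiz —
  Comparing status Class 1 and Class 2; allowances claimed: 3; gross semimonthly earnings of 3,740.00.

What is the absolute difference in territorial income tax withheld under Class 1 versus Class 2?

77.99

Territorial Income Tax (Class 1): taxable = 3,740.00 − 3×184.00 = 3,188.00
  299.60 + 15.7% × (3,188.00 − 2,800.00) = 299.60 + 15.7% × 388.00 = 360.52
Territorial Income Tax (Class 2): taxable = 3,740.00 − 3×184.00 = 3,188.00
  127.40 + 17.4% × (3,188.00 − 1,400.00) = 127.40 + 17.4% × 1,788.00 = 438.51
Difference: |360.52 − 438.51| = 77.99 (higher under Class 2)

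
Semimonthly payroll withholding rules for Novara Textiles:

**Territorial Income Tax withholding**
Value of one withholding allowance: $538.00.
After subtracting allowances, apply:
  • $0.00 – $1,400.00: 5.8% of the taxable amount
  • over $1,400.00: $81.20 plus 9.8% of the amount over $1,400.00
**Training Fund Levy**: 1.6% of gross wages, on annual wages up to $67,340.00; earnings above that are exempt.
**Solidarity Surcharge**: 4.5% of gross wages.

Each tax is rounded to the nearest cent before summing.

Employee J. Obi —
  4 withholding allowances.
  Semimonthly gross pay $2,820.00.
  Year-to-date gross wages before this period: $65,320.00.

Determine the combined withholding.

$197.96

Territorial Income Tax: taxable = $2,820.00 − 4×$538.00 = $668.00
  5.8% × $668.00 = $38.74
Training Fund Levy: cap $67,340.00 − YTD $65,320.00 = $2,020.00 subject; 1.6% × $2,020.00 = $32.32
Solidarity Surcharge: 4.5% × $2,820.00 = $126.90
Total: $38.74 + $32.32 + $126.90 = $197.96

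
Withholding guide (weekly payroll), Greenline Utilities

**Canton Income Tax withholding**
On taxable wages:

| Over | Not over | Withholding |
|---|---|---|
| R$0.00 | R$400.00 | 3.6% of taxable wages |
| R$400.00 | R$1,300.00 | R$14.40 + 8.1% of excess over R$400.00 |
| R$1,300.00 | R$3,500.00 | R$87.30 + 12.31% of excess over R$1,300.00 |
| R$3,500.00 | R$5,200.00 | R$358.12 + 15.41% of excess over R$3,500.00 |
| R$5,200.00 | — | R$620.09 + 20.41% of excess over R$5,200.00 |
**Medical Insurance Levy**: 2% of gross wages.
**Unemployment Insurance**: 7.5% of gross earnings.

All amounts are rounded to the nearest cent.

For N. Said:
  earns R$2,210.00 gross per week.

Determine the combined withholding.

Canton Income Tax: taxable = R$2,210.00
  R$87.30 + 12.31% × (R$2,210.00 − R$1,300.00) = R$87.30 + 12.31% × R$910.00 = R$199.32
Medical Insurance Levy: 2% × R$2,210.00 = R$44.20
Unemployment Insurance: 7.5% × R$2,210.00 = R$165.75
Total: R$199.32 + R$44.20 + R$165.75 = R$409.27

R$409.27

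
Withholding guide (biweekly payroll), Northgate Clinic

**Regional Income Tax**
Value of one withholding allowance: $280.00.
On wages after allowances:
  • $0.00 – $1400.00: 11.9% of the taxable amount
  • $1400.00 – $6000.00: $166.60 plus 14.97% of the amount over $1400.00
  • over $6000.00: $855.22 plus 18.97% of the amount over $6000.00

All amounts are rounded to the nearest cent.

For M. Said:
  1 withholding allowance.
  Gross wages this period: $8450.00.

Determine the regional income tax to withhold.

$1266.87

Regional Income Tax: taxable = $8450.00 − 1×$280.00 = $8170.00
  $855.22 + 18.97% × ($8170.00 − $6000.00) = $855.22 + 18.97% × $2170.00 = $1266.87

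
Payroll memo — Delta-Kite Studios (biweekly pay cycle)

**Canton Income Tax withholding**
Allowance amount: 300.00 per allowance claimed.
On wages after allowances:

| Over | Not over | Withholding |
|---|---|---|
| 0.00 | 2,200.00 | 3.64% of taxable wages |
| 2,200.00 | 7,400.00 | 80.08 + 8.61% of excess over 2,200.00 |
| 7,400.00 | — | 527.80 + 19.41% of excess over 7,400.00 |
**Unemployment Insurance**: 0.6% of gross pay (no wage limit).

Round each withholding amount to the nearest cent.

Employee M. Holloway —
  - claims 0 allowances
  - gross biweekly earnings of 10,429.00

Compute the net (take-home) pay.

9,250.70

Canton Income Tax: taxable = 10,429.00
  527.80 + 19.41% × (10,429.00 − 7,400.00) = 527.80 + 19.41% × 3,029.00 = 1,115.73
Unemployment Insurance: 0.6% × 10,429.00 = 62.57
Total withheld: 1,115.73 + 62.57 = 1,178.30
Net pay: 10,429.00 − 1,178.30 = 9,250.70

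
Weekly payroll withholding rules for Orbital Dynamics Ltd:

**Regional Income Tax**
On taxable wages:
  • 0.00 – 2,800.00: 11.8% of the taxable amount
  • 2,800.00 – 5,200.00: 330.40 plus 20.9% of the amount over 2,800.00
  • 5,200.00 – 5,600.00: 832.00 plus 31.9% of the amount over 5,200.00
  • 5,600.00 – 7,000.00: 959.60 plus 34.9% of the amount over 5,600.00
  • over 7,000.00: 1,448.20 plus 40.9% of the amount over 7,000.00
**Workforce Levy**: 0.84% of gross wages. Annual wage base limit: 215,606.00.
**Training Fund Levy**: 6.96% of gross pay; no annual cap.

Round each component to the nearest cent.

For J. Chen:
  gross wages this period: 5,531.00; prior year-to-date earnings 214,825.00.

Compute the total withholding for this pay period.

Regional Income Tax: taxable = 5,531.00
  832.00 + 31.9% × (5,531.00 − 5,200.00) = 832.00 + 31.9% × 331.00 = 937.59
Workforce Levy: cap 215,606.00 − YTD 214,825.00 = 781.00 subject; 0.84% × 781.00 = 6.56
Training Fund Levy: 6.96% × 5,531.00 = 384.96
Total: 937.59 + 6.56 + 384.96 = 1,329.11

1,329.11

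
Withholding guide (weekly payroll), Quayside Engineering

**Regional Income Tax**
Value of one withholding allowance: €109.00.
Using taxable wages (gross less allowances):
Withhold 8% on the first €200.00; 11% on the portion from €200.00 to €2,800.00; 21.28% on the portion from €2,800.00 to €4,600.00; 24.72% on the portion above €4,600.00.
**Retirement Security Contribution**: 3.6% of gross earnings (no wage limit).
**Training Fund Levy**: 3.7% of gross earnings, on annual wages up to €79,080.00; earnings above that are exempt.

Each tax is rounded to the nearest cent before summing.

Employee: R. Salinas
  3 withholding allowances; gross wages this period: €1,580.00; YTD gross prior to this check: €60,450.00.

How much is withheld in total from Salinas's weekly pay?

€247.17

Regional Income Tax: taxable = €1,580.00 − 3×€109.00 = €1,253.00
  €16.00 + 11% × (€1,253.00 − €200.00) = €16.00 + 11% × €1,053.00 = €131.83
Retirement Security Contribution: 3.6% × €1,580.00 = €56.88
Training Fund Levy: 3.7% × €1,580.00 = €58.46
Total: €131.83 + €56.88 + €58.46 = €247.17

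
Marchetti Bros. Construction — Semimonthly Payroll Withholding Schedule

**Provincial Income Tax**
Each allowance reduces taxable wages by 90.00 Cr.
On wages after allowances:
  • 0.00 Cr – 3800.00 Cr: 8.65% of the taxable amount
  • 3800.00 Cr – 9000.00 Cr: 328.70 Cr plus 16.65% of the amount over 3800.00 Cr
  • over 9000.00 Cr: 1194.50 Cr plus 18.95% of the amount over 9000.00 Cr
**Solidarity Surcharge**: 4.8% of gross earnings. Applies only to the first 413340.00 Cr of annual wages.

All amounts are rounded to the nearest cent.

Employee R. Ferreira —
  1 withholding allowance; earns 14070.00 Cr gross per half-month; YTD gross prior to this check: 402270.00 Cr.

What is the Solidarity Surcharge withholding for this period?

Solidarity Surcharge: cap 413340.00 Cr − YTD 402270.00 Cr = 11070.00 Cr subject; 4.8% × 11070.00 Cr = 531.36 Cr

531.36 Cr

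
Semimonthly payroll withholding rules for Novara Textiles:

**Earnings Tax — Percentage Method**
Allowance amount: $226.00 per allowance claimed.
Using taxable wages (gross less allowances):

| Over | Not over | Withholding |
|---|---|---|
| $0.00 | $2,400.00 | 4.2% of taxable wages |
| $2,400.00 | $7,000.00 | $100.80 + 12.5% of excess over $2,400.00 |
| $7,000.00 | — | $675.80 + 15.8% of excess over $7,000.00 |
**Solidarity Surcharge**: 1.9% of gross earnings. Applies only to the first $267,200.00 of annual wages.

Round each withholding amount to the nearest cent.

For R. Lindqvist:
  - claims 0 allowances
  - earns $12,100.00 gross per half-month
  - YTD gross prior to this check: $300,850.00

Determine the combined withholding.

Earnings Tax: taxable = $12,100.00
  $675.80 + 15.8% × ($12,100.00 − $7,000.00) = $675.80 + 15.8% × $5,100.00 = $1,481.60
Solidarity Surcharge: YTD $300,850.00 ≥ cap $267,200.00 → $0.00
Total: $1,481.60 + $0.00 = $1,481.60

$1,481.60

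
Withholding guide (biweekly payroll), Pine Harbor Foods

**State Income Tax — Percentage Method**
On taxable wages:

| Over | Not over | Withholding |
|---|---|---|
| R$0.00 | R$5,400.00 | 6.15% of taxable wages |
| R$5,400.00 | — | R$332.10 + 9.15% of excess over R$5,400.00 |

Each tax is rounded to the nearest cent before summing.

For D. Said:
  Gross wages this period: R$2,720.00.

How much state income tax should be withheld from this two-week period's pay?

R$167.28

State Income Tax: taxable = R$2,720.00
  6.15% × R$2,720.00 = R$167.28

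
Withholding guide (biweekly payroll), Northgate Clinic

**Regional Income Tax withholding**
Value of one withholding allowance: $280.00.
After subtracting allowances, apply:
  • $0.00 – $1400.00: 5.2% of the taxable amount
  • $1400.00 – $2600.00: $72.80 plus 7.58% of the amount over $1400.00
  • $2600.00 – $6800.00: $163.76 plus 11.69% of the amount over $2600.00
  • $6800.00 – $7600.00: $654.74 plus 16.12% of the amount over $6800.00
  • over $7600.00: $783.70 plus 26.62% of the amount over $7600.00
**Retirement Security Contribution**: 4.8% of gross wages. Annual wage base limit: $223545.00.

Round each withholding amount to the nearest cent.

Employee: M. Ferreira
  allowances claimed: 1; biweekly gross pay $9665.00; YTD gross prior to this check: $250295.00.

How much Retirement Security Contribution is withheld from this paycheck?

$0.00

Retirement Security Contribution: YTD $250295.00 ≥ cap $223545.00 → $0.00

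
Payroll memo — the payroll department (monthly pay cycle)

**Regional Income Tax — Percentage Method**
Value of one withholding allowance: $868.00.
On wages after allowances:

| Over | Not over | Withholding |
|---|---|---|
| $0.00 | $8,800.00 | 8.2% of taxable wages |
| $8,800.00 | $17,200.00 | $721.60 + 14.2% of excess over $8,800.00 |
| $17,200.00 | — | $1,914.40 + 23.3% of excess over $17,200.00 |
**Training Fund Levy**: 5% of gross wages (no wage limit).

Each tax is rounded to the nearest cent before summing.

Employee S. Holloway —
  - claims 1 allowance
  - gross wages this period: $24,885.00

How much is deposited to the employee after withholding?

Regional Income Tax: taxable = $24,885.00 − 1×$868.00 = $24,017.00
  $1,914.40 + 23.3% × ($24,017.00 − $17,200.00) = $1,914.40 + 23.3% × $6,817.00 = $3,502.76
Training Fund Levy: 5% × $24,885.00 = $1,244.25
Total withheld: $3,502.76 + $1,244.25 = $4,747.01
Net pay: $24,885.00 − $4,747.01 = $20,137.99

$20,137.99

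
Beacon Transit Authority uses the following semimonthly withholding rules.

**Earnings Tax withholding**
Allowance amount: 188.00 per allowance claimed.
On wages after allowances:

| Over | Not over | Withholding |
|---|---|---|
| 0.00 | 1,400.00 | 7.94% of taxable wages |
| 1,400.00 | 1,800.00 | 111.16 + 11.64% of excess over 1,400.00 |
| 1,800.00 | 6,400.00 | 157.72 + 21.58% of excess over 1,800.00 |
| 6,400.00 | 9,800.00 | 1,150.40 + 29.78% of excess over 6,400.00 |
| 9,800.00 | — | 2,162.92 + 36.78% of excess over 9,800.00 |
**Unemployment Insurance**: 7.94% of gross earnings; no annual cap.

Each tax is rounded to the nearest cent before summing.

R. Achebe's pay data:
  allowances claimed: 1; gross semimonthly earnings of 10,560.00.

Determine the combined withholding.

3,211.76

Earnings Tax: taxable = 10,560.00 − 1×188.00 = 10,372.00
  2,162.92 + 36.78% × (10,372.00 − 9,800.00) = 2,162.92 + 36.78% × 572.00 = 2,373.30
Unemployment Insurance: 7.94% × 10,560.00 = 838.46
Total: 2,373.30 + 838.46 = 3,211.76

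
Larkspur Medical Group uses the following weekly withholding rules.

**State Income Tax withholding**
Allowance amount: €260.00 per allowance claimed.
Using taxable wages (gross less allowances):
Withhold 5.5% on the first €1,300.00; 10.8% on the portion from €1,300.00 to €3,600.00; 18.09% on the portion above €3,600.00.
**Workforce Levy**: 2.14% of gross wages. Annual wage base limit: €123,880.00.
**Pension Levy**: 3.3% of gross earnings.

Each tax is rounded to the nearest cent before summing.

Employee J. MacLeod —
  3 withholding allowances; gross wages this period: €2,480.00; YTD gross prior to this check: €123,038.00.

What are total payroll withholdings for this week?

State Income Tax: taxable = €2,480.00 − 3×€260.00 = €1,700.00
  €71.50 + 10.8% × (€1,700.00 − €1,300.00) = €71.50 + 10.8% × €400.00 = €114.70
Workforce Levy: cap €123,880.00 − YTD €123,038.00 = €842.00 subject; 2.14% × €842.00 = €18.02
Pension Levy: 3.3% × €2,480.00 = €81.84
Total: €114.70 + €18.02 + €81.84 = €214.56

€214.56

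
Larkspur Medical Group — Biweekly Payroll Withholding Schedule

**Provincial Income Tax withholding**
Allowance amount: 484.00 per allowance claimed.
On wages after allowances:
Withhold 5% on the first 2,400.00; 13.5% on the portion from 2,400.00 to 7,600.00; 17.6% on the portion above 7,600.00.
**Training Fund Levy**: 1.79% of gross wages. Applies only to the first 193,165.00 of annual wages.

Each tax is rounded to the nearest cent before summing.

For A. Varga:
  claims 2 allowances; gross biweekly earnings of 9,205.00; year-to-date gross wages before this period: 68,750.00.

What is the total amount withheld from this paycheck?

Provincial Income Tax: taxable = 9,205.00 − 2×484.00 = 8,237.00
  822.00 + 17.6% × (8,237.00 − 7,600.00) = 822.00 + 17.6% × 637.00 = 934.11
Training Fund Levy: 1.79% × 9,205.00 = 164.77
Total: 934.11 + 164.77 = 1,098.88

1,098.88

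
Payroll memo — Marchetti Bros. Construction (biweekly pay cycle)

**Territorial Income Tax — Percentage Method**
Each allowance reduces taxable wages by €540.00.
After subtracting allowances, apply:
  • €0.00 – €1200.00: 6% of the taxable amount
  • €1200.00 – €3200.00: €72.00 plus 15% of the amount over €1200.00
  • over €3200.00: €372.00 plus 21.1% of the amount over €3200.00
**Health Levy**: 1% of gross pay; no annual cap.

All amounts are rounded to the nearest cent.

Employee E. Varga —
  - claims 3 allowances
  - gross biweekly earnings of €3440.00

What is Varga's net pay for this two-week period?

€3240.60

Territorial Income Tax: taxable = €3440.00 − 3×€540.00 = €1820.00
  €72.00 + 15% × (€1820.00 − €1200.00) = €72.00 + 15% × €620.00 = €165.00
Health Levy: 1% × €3440.00 = €34.40
Total withheld: €165.00 + €34.40 = €199.40
Net pay: €3440.00 − €199.40 = €3240.60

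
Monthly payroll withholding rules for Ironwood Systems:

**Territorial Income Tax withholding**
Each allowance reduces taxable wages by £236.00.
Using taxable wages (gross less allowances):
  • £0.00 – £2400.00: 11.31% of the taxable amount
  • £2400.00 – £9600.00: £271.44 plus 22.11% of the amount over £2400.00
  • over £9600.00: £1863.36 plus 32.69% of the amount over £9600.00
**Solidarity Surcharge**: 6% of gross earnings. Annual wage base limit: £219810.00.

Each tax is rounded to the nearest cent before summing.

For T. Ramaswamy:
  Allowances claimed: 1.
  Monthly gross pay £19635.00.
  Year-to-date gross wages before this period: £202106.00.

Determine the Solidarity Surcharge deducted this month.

£1062.24

Solidarity Surcharge: cap £219810.00 − YTD £202106.00 = £17704.00 subject; 6% × £17704.00 = £1062.24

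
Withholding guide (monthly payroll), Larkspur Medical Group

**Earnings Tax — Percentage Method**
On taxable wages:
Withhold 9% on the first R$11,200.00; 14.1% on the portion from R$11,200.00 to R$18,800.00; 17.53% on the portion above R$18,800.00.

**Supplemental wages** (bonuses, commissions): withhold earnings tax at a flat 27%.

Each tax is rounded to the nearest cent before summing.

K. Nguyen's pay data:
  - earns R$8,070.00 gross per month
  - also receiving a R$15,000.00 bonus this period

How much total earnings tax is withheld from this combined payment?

R$4,776.30

Earnings Tax: taxable = R$8,070.00
  9% × R$8,070.00 = R$726.30
Supplemental (27% flat on bonus): 27% × R$15,000.00 = R$4,050.00
Total earnings tax: R$726.30 + R$4,050.00 = R$4,776.30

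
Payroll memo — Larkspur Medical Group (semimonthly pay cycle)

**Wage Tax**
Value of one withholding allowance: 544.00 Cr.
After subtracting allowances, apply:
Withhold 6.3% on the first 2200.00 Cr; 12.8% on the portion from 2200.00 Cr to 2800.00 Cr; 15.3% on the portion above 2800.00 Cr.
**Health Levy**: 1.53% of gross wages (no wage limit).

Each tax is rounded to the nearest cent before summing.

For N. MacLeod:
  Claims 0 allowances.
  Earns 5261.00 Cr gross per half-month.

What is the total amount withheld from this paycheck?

672.42 Cr

Wage Tax: taxable = 5261.00 Cr
  215.40 Cr + 15.3% × (5261.00 Cr − 2800.00 Cr) = 215.40 Cr + 15.3% × 2461.00 Cr = 591.93 Cr
Health Levy: 1.53% × 5261.00 Cr = 80.49 Cr
Total: 591.93 Cr + 80.49 Cr = 672.42 Cr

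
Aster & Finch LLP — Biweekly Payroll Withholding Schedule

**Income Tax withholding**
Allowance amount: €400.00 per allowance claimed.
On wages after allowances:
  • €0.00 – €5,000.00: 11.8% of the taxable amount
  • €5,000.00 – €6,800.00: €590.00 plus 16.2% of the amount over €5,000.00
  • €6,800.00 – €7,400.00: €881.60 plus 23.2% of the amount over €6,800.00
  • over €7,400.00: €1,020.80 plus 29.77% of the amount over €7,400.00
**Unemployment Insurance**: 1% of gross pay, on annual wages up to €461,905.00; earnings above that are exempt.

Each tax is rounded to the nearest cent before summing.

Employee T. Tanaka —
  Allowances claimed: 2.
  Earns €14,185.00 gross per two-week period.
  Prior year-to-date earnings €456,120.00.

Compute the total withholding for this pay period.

Income Tax: taxable = €14,185.00 − 2×€400.00 = €13,385.00
  €1,020.80 + 29.77% × (€13,385.00 − €7,400.00) = €1,020.80 + 29.77% × €5,985.00 = €2,802.53
Unemployment Insurance: cap €461,905.00 − YTD €456,120.00 = €5,785.00 subject; 1% × €5,785.00 = €57.85
Total: €2,802.53 + €57.85 = €2,860.38

€2,860.38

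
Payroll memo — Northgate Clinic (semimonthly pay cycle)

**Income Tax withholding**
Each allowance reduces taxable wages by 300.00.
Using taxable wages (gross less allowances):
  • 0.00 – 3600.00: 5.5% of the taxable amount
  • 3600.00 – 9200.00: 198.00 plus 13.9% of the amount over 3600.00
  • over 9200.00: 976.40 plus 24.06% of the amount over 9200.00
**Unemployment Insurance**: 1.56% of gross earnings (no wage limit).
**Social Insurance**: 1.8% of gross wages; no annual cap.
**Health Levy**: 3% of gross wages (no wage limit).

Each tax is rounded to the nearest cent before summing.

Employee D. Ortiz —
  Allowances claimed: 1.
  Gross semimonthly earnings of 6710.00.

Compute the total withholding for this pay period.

1015.35

Income Tax: taxable = 6710.00 − 1×300.00 = 6410.00
  198.00 + 13.9% × (6410.00 − 3600.00) = 198.00 + 13.9% × 2810.00 = 588.59
Unemployment Insurance: 1.56% × 6710.00 = 104.68
Social Insurance: 1.8% × 6710.00 = 120.78
Health Levy: 3% × 6710.00 = 201.30
Total: 588.59 + 104.68 + 120.78 + 201.30 = 1015.35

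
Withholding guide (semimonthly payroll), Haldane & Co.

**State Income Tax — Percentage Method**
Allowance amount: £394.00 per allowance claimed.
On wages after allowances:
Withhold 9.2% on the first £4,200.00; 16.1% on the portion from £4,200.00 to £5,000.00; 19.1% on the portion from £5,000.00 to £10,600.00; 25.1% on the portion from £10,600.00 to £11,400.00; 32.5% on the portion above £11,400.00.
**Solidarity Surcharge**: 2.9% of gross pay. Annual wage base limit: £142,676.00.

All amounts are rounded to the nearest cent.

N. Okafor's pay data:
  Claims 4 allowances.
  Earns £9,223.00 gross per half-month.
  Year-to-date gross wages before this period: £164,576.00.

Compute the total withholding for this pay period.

State Income Tax: taxable = £9,223.00 − 4×£394.00 = £7,647.00
  £515.20 + 19.1% × (£7,647.00 − £5,000.00) = £515.20 + 19.1% × £2,647.00 = £1,020.78
Solidarity Surcharge: YTD £164,576.00 ≥ cap £142,676.00 → £0.00
Total: £1,020.78 + £0.00 = £1,020.78

£1,020.78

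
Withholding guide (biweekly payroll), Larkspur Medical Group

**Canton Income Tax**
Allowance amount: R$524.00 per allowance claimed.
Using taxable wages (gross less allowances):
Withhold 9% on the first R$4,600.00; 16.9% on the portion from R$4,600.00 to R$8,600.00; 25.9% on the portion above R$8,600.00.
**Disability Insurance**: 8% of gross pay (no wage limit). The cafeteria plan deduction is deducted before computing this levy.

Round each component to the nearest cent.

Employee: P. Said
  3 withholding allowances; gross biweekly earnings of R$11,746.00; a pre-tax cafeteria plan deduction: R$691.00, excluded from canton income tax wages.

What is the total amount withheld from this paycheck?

R$2,203.10

Canton Income Tax: taxable = R$11,746.00 − R$691.00 − 3×R$524.00 = R$9,483.00
  R$1,090.00 + 25.9% × (R$9,483.00 − R$8,600.00) = R$1,090.00 + 25.9% × R$883.00 = R$1,318.70
Disability Insurance: 8% × R$11,055.00 = R$884.40
Total: R$1,318.70 + R$884.40 = R$2,203.10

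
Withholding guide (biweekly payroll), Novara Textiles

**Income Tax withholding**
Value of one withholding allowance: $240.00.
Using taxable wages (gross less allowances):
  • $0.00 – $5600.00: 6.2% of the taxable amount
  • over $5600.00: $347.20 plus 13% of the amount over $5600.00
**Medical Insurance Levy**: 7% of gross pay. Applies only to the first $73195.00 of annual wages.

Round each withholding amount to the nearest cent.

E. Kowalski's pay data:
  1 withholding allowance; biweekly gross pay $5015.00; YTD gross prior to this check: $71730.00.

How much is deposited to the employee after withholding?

$4616.40

Income Tax: taxable = $5015.00 − 1×$240.00 = $4775.00
  6.2% × $4775.00 = $296.05
Medical Insurance Levy: cap $73195.00 − YTD $71730.00 = $1465.00 subject; 7% × $1465.00 = $102.55
Total withheld: $296.05 + $102.55 = $398.60
Net pay: $5015.00 − $398.60 = $4616.40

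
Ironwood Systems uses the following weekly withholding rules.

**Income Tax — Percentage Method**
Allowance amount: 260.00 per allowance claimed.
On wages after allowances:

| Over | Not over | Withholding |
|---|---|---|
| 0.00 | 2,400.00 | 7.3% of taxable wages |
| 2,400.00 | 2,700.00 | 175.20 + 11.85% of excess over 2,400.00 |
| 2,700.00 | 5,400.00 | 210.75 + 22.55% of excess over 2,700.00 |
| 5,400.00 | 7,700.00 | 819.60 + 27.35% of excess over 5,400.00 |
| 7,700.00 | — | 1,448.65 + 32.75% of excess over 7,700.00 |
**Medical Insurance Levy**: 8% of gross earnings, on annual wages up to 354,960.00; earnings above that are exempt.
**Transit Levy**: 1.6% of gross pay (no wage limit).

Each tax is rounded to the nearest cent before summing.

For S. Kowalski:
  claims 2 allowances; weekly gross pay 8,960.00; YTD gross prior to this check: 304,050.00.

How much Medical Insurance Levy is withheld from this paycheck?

716.80

Medical Insurance Levy: 8% × 8,960.00 = 716.80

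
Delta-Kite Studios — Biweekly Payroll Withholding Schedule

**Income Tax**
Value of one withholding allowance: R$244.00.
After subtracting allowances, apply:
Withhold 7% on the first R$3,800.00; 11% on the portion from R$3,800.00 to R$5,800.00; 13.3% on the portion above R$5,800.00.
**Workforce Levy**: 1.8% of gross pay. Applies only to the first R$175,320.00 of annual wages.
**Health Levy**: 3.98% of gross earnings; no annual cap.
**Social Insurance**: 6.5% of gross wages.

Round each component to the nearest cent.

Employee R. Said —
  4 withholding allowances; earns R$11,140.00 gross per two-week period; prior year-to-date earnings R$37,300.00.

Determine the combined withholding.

R$2,434.40

Income Tax: taxable = R$11,140.00 − 4×R$244.00 = R$10,164.00
  R$486.00 + 13.3% × (R$10,164.00 − R$5,800.00) = R$486.00 + 13.3% × R$4,364.00 = R$1,066.41
Workforce Levy: 1.8% × R$11,140.00 = R$200.52
Health Levy: 3.98% × R$11,140.00 = R$443.37
Social Insurance: 6.5% × R$11,140.00 = R$724.10
Total: R$1,066.41 + R$200.52 + R$443.37 + R$724.10 = R$2,434.40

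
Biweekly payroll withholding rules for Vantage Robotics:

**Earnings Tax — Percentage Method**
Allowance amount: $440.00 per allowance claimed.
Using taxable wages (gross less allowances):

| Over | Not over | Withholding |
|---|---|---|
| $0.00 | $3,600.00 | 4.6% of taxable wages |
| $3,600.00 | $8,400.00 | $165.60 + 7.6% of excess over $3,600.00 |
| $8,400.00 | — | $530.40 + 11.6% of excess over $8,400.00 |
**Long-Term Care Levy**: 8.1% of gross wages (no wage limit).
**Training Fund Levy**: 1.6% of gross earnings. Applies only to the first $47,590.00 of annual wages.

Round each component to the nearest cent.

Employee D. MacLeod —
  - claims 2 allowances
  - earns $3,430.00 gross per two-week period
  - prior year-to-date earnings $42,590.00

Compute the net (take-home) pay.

Earnings Tax: taxable = $3,430.00 − 2×$440.00 = $2,550.00
  4.6% × $2,550.00 = $117.30
Long-Term Care Levy: 8.1% × $3,430.00 = $277.83
Training Fund Levy: 1.6% × $3,430.00 = $54.88
Total withheld: $117.30 + $277.83 + $54.88 = $450.01
Net pay: $3,430.00 − $450.01 = $2,979.99

$2,979.99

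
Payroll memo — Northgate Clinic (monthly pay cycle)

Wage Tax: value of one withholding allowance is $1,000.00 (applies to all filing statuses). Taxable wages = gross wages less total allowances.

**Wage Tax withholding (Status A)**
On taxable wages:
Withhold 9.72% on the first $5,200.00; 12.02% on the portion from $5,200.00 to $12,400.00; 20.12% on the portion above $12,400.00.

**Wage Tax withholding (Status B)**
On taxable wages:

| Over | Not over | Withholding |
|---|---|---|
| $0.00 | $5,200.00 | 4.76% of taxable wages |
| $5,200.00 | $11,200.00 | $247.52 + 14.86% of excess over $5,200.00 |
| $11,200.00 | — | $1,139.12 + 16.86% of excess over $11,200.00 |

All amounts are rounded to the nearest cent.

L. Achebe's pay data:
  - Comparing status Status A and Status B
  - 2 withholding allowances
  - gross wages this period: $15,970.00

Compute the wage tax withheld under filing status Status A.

Wage Tax (Status A): taxable = $15,970.00 − 2×$1,000.00 = $13,970.00
  $1,370.88 + 20.12% × ($13,970.00 − $12,400.00) = $1,370.88 + 20.12% × $1,570.00 = $1,686.76

$1,686.76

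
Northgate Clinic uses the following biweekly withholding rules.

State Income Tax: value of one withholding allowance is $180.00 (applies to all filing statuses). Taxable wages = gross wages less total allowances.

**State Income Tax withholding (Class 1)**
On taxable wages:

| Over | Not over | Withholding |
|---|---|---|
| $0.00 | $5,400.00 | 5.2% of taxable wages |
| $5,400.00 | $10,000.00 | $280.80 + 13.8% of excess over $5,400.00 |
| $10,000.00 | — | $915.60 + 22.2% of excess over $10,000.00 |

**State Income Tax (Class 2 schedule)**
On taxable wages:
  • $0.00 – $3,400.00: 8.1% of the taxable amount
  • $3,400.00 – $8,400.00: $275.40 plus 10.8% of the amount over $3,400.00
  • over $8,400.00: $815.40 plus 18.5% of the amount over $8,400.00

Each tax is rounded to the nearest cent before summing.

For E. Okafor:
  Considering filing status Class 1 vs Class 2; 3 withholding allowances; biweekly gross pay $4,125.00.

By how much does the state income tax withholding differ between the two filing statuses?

$108.96

State Income Tax (Class 1): taxable = $4,125.00 − 3×$180.00 = $3,585.00
  5.2% × $3,585.00 = $186.42
State Income Tax (Class 2): taxable = $4,125.00 − 3×$180.00 = $3,585.00
  $275.40 + 10.8% × ($3,585.00 − $3,400.00) = $275.40 + 10.8% × $185.00 = $295.38
Difference: |$186.42 − $295.38| = $108.96 (higher under Class 2)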